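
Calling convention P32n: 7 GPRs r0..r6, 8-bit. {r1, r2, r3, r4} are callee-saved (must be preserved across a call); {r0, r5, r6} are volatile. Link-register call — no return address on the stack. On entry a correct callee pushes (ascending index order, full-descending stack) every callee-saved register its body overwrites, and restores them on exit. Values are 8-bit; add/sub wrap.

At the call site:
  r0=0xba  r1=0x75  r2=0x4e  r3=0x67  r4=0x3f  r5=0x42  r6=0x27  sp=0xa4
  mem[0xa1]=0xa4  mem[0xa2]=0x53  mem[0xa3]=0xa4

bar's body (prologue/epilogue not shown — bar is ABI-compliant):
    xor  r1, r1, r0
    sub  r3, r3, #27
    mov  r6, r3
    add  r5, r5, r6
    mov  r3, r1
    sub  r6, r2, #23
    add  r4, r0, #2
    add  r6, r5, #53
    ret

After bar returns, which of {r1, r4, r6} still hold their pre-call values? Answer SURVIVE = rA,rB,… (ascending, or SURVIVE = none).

prologue: push r1 → mem[0xa3]=0x75, sp=0xa3
prologue: push r3 → mem[0xa2]=0x67, sp=0xa2
prologue: push r4 → mem[0xa1]=0x3f, sp=0xa1
body[0] xor  r1, r1, r0 → r1=0xcf
body[1] sub  r3, r3, #27 → r3=0x4c
body[2] mov  r6, r3 → r6=0x4c
body[3] add  r5, r5, r6 → r5=0x8e
body[4] mov  r3, r1 → r3=0xcf
body[5] sub  r6, r2, #23 → r6=0x37
body[6] add  r4, r0, #2 → r4=0xbc
body[7] add  r6, r5, #53 → r6=0xc3
epilogue: pop r4=0x3f, sp=0xa2
epilogue: pop r3=0x67, sp=0xa3
epilogue: pop r1=0x75, sp=0xa4
r1: callee-saved, written=True
r4: callee-saved, written=True
r6: caller-saved, written=True

SURVIVE = r1,r4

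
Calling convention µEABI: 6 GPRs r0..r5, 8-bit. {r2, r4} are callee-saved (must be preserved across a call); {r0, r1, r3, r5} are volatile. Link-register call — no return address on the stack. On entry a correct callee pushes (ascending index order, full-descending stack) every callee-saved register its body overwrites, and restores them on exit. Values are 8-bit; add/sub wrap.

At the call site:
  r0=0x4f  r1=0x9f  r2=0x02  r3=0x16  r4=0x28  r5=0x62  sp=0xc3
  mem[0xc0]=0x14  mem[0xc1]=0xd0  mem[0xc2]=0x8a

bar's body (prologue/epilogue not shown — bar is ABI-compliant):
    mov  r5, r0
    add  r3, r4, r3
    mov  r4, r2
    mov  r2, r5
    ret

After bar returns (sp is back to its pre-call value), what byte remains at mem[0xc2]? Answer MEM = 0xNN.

prologue: push r2 -> mem[0xc2]=0x02, sp=0xc2
prologue: push r4 -> mem[0xc1]=0x28, sp=0xc1
body[0] mov  r5, r0 -> r5=0x4f
body[1] add  r3, r4, r3 -> r3=0x3e
body[2] mov  r4, r2 -> r4=0x02
body[3] mov  r2, r5 -> r2=0x4f
epilogue: pop r4=0x28, sp=0xc2
epilogue: pop r2=0x02, sp=0xc3
prologue pushed ['r2', 'r4'] at ['0xc2', '0xc1']

MEM = 0x02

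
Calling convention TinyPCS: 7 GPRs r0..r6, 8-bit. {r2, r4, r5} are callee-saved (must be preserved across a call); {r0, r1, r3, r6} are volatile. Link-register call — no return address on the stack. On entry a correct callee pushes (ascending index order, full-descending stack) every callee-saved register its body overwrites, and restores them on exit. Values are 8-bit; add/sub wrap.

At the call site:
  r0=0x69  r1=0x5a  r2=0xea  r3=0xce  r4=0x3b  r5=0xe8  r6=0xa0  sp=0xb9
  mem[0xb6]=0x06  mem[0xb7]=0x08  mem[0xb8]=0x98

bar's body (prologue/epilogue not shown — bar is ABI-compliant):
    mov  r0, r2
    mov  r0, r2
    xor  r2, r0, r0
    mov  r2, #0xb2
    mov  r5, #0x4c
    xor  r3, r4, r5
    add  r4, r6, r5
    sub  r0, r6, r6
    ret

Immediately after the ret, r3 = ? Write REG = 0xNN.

REG = 0x77

prologue: push r2 → mem[0xb8]=0xea, sp=0xb8
prologue: push r4 → mem[0xb7]=0x3b, sp=0xb7
prologue: push r5 → mem[0xb6]=0xe8, sp=0xb6
body[0] mov  r0, r2 → r0=0xea
body[1] mov  r0, r2 → r0=0xea
body[2] xor  r2, r0, r0 → r2=0x00
body[3] mov  r2, #0xb2 → r2=0xb2
body[4] mov  r5, #0x4c → r5=0x4c
body[5] xor  r3, r4, r5 → r3=0x77
body[6] add  r4, r6, r5 → r4=0xec
body[7] sub  r0, r6, r6 → r0=0x00
epilogue: pop r5=0xe8, sp=0xb7
epilogue: pop r4=0x3b, sp=0xb8
epilogue: pop r2=0xea, sp=0xb9
r3 is caller-saved → body value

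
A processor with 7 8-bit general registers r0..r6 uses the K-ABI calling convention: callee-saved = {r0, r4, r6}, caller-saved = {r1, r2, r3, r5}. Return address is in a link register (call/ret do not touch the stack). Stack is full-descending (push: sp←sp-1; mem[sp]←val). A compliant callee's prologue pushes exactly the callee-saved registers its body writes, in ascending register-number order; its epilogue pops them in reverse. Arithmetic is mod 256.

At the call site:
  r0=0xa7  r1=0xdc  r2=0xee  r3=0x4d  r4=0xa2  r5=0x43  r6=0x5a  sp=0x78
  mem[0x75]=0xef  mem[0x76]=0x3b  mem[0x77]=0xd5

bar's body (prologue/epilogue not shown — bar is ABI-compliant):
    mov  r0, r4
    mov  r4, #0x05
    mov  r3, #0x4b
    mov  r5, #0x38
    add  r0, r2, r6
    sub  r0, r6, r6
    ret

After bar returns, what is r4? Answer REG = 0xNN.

prologue: push r0 → mem[0x77]=0xa7, sp=0x77
prologue: push r4 → mem[0x76]=0xa2, sp=0x76
body[0] mov  r0, r4 → r0=0xa2
body[1] mov  r4, #0x05 → r4=0x05
body[2] mov  r3, #0x4b → r3=0x4b
body[3] mov  r5, #0x38 → r5=0x38
body[4] add  r0, r2, r6 → r0=0x48
body[5] sub  r0, r6, r6 → r0=0x00
epilogue: pop r4=0xa2, sp=0x77
epilogue: pop r0=0xa7, sp=0x78
r4 is callee-saved → restored

REG = 0xa2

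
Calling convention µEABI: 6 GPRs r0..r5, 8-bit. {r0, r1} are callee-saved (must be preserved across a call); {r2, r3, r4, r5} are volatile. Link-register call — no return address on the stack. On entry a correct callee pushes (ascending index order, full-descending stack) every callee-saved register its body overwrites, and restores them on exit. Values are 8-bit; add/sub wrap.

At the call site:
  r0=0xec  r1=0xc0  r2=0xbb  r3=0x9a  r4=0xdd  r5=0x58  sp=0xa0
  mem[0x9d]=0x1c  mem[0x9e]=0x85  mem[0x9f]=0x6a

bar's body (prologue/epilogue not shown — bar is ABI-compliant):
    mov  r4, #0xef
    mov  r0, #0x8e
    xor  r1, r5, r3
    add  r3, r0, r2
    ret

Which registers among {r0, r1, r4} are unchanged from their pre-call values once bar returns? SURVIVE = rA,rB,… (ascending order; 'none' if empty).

SURVIVE = r0,r1

prologue: push r0 -> mem[0x9f]=0xec, sp=0x9f
prologue: push r1 -> mem[0x9e]=0xc0, sp=0x9e
body[0] mov  r4, #0xef -> r4=0xef
body[1] mov  r0, #0x8e -> r0=0x8e
body[2] xor  r1, r5, r3 -> r1=0xc2
body[3] add  r3, r0, r2 -> r3=0x49
epilogue: pop r1=0xc0, sp=0x9f
epilogue: pop r0=0xec, sp=0xa0
r0: callee-saved, written=True
r1: callee-saved, written=True
r4: caller-saved, written=True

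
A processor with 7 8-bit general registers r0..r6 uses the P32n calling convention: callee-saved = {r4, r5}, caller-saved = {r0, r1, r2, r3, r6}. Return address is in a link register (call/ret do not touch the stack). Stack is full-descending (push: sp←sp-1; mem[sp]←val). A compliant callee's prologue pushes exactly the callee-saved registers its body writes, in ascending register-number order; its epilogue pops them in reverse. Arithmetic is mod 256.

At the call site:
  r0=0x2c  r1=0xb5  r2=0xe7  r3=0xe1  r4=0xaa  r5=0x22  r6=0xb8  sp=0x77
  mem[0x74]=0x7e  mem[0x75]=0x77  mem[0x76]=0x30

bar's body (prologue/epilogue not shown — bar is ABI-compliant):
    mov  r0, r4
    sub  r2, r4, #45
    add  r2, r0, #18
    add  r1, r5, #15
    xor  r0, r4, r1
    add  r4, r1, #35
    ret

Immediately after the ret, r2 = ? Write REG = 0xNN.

REG = 0xbc

prologue: push r4 -> mem[0x76]=0xaa, sp=0x76
body[0] mov  r0, r4 -> r0=0xaa
body[1] sub  r2, r4, #45 -> r2=0x7d
body[2] add  r2, r0, #18 -> r2=0xbc
body[3] add  r1, r5, #15 -> r1=0x31
body[4] xor  r0, r4, r1 -> r0=0x9b
body[5] add  r4, r1, #35 -> r4=0x54
epilogue: pop r4=0xaa, sp=0x77
r2 is caller-saved -> body value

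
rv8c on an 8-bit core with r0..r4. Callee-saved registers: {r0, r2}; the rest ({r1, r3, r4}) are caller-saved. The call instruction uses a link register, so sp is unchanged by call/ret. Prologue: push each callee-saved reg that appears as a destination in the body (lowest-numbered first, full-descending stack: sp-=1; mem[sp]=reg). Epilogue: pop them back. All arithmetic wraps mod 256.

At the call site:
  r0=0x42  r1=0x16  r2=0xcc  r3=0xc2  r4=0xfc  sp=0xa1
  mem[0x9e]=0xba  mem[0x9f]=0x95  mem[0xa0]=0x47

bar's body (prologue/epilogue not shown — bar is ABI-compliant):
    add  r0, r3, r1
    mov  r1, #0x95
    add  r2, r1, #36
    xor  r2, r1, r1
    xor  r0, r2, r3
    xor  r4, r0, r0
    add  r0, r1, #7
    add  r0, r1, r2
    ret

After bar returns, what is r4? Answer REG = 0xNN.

prologue: push r0 -> mem[0xa0]=0x42, sp=0xa0
prologue: push r2 -> mem[0x9f]=0xcc, sp=0x9f
body[0] add  r0, r3, r1 -> r0=0xd8
body[1] mov  r1, #0x95 -> r1=0x95
body[2] add  r2, r1, #36 -> r2=0xb9
body[3] xor  r2, r1, r1 -> r2=0x00
body[4] xor  r0, r2, r3 -> r0=0xc2
body[5] xor  r4, r0, r0 -> r4=0x00
body[6] add  r0, r1, #7 -> r0=0x9c
body[7] add  r0, r1, r2 -> r0=0x95
epilogue: pop r2=0xcc, sp=0xa0
epilogue: pop r0=0x42, sp=0xa1
r4 is caller-saved -> body value

REG = 0x00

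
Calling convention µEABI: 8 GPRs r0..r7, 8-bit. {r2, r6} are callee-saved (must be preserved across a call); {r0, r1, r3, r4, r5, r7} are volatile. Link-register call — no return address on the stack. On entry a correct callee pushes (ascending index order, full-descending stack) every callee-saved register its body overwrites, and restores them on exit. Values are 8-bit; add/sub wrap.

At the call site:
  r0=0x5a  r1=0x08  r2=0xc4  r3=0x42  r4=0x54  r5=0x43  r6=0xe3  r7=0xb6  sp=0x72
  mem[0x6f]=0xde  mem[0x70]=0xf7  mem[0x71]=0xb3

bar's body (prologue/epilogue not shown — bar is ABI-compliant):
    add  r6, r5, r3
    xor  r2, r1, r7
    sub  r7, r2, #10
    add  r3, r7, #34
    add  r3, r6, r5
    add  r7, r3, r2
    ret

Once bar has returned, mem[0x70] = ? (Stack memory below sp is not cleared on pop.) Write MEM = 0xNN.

MEM = 0xe3

prologue: push r2 -> mem[0x71]=0xc4, sp=0x71
prologue: push r6 -> mem[0x70]=0xe3, sp=0x70
body[0] add  r6, r5, r3 -> r6=0x85
body[1] xor  r2, r1, r7 -> r2=0xbe
body[2] sub  r7, r2, #10 -> r7=0xb4
body[3] add  r3, r7, #34 -> r3=0xd6
body[4] add  r3, r6, r5 -> r3=0xc8
body[5] add  r7, r3, r2 -> r7=0x86
epilogue: pop r6=0xe3, sp=0x71
epilogue: pop r2=0xc4, sp=0x72
prologue pushed ['r2', 'r6'] at ['0x71', '0x70']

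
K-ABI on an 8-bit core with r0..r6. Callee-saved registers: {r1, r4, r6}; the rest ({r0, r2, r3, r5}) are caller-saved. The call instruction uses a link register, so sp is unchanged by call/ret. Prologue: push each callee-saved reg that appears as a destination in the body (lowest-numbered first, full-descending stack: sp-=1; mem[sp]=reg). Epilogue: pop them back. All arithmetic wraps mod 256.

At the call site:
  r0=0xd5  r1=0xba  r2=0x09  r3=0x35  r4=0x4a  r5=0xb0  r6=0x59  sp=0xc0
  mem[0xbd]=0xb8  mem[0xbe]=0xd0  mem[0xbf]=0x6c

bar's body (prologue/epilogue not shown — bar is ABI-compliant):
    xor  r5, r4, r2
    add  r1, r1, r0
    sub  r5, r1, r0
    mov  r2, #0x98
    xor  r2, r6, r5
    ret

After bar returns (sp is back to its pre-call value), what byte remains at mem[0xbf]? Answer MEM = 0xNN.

MEM = 0xba

prologue: push r1 → mem[0xbf]=0xba, sp=0xbf
body[0] xor  r5, r4, r2 → r5=0x43
body[1] add  r1, r1, r0 → r1=0x8f
body[2] sub  r5, r1, r0 → r5=0xba
body[3] mov  r2, #0x98 → r2=0x98
body[4] xor  r2, r6, r5 → r2=0xe3
epilogue: pop r1=0xba, sp=0xc0
prologue pushed ['r1'] at ['0xbf']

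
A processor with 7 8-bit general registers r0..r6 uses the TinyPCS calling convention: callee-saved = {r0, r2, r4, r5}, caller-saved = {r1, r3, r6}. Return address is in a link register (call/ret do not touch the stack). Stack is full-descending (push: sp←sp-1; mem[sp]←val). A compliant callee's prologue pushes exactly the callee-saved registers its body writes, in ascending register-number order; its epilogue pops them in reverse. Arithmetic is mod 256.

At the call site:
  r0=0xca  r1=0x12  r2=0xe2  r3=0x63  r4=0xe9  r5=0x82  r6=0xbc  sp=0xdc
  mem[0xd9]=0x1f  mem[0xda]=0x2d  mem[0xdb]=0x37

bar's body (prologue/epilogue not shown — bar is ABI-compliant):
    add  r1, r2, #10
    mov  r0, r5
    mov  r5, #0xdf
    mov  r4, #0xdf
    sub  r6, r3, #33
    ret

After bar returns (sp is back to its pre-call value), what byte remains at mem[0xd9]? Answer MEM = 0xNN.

prologue: push r0 → mem[0xdb]=0xca, sp=0xdb
prologue: push r4 → mem[0xda]=0xe9, sp=0xda
prologue: push r5 → mem[0xd9]=0x82, sp=0xd9
body[0] add  r1, r2, #10 → r1=0xec
body[1] mov  r0, r5 → r0=0x82
body[2] mov  r5, #0xdf → r5=0xdf
body[3] mov  r4, #0xdf → r4=0xdf
body[4] sub  r6, r3, #33 → r6=0x42
epilogue: pop r5=0x82, sp=0xda
epilogue: pop r4=0xe9, sp=0xdb
epilogue: pop r0=0xca, sp=0xdc
prologue pushed ['r0', 'r4', 'r5'] at ['0xdb', '0xda', '0xd9']

MEM = 0x82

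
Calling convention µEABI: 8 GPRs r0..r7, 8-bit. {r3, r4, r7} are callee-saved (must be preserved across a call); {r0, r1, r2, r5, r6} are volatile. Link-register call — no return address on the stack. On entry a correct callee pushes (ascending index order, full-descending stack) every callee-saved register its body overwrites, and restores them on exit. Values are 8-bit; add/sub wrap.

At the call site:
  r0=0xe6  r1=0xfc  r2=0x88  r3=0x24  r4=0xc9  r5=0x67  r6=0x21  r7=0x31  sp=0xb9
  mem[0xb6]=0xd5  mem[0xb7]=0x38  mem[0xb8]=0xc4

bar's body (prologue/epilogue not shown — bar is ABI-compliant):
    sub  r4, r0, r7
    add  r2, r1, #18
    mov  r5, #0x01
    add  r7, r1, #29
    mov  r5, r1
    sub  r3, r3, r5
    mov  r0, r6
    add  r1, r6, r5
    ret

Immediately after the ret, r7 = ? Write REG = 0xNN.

prologue: push r3 -> mem[0xb8]=0x24, sp=0xb8
prologue: push r4 -> mem[0xb7]=0xc9, sp=0xb7
prologue: push r7 -> mem[0xb6]=0x31, sp=0xb6
body[0] sub  r4, r0, r7 -> r4=0xb5
body[1] add  r2, r1, #18 -> r2=0x0e
body[2] mov  r5, #0x01 -> r5=0x01
body[3] add  r7, r1, #29 -> r7=0x19
body[4] mov  r5, r1 -> r5=0xfc
body[5] sub  r3, r3, r5 -> r3=0x28
body[6] mov  r0, r6 -> r0=0x21
body[7] add  r1, r6, r5 -> r1=0x1d
epilogue: pop r7=0x31, sp=0xb7
epilogue: pop r4=0xc9, sp=0xb8
epilogue: pop r3=0x24, sp=0xb9
r7 is callee-saved -> restored

REG = 0x31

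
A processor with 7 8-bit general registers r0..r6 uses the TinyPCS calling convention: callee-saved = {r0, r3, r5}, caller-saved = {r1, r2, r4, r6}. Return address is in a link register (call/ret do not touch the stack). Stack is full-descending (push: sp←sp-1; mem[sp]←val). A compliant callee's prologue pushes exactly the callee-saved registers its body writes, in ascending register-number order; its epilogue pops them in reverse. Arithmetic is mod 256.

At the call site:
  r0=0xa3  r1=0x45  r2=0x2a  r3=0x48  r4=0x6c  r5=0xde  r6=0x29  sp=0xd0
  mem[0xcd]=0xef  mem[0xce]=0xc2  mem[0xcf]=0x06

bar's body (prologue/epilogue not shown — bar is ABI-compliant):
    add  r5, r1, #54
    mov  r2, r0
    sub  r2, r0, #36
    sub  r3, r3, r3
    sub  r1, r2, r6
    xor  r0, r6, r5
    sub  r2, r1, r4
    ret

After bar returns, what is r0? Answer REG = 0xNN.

REG = 0xa3

prologue: push r0 -> mem[0xcf]=0xa3, sp=0xcf
prologue: push r3 -> mem[0xce]=0x48, sp=0xce
prologue: push r5 -> mem[0xcd]=0xde, sp=0xcd
body[0] add  r5, r1, #54 -> r5=0x7b
body[1] mov  r2, r0 -> r2=0xa3
body[2] sub  r2, r0, #36 -> r2=0x7f
body[3] sub  r3, r3, r3 -> r3=0x00
body[4] sub  r1, r2, r6 -> r1=0x56
body[5] xor  r0, r6, r5 -> r0=0x52
body[6] sub  r2, r1, r4 -> r2=0xea
epilogue: pop r5=0xde, sp=0xce
epilogue: pop r3=0x48, sp=0xcf
epilogue: pop r0=0xa3, sp=0xd0
r0 is callee-saved -> restored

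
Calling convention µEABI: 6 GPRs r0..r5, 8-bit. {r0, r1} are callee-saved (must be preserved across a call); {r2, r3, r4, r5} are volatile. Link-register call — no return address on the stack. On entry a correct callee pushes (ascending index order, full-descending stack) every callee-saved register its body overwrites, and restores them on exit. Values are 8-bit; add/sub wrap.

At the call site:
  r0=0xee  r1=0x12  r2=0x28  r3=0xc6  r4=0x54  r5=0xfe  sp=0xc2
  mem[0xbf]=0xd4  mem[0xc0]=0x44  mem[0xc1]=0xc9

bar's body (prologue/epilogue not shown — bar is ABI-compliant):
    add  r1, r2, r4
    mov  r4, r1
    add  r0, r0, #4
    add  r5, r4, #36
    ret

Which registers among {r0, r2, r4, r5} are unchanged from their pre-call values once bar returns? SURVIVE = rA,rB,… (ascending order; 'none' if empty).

SURVIVE = r0,r2

prologue: push r0 → mem[0xc1]=0xee, sp=0xc1
prologue: push r1 → mem[0xc0]=0x12, sp=0xc0
body[0] add  r1, r2, r4 → r1=0x7c
body[1] mov  r4, r1 → r4=0x7c
body[2] add  r0, r0, #4 → r0=0xf2
body[3] add  r5, r4, #36 → r5=0xa0
epilogue: pop r1=0x12, sp=0xc1
epilogue: pop r0=0xee, sp=0xc2
r0: callee-saved, written=True
r2: caller-saved, written=False
r4: caller-saved, written=True
r5: caller-saved, written=True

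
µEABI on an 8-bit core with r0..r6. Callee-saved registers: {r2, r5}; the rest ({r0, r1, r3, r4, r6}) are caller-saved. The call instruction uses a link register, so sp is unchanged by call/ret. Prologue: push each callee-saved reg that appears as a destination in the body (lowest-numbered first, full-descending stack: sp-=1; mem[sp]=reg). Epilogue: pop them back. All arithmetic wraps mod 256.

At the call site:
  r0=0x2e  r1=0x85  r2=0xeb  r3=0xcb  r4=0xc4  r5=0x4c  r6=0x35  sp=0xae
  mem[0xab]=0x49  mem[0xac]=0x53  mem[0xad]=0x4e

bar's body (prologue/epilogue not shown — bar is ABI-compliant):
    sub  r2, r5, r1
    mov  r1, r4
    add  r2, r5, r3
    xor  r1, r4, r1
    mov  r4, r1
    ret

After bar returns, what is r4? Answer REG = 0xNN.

prologue: push r2 -> mem[0xad]=0xeb, sp=0xad
body[0] sub  r2, r5, r1 -> r2=0xc7
body[1] mov  r1, r4 -> r1=0xc4
body[2] add  r2, r5, r3 -> r2=0x17
body[3] xor  r1, r4, r1 -> r1=0x00
body[4] mov  r4, r1 -> r4=0x00
epilogue: pop r2=0xeb, sp=0xae
r4 is caller-saved -> body value

REG = 0x00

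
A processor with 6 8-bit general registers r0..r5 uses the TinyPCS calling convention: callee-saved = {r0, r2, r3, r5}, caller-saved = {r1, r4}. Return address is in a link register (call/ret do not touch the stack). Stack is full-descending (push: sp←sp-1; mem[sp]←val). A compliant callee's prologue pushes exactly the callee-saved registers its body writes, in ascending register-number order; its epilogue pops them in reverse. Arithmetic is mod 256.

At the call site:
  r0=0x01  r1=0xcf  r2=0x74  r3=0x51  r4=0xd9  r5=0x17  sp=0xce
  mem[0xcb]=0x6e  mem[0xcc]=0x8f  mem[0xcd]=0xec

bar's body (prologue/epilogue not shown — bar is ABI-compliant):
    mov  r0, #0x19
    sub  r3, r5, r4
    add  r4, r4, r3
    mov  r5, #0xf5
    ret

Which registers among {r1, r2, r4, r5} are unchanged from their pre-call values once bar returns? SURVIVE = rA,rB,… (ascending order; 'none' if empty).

prologue: push r0 -> mem[0xcd]=0x01, sp=0xcd
prologue: push r3 -> mem[0xcc]=0x51, sp=0xcc
prologue: push r5 -> mem[0xcb]=0x17, sp=0xcb
body[0] mov  r0, #0x19 -> r0=0x19
body[1] sub  r3, r5, r4 -> r3=0x3e
body[2] add  r4, r4, r3 -> r4=0x17
body[3] mov  r5, #0xf5 -> r5=0xf5
epilogue: pop r5=0x17, sp=0xcc
epilogue: pop r3=0x51, sp=0xcd
epilogue: pop r0=0x01, sp=0xce
r1: caller-saved, written=False
r2: callee-saved, written=False
r4: caller-saved, written=True
r5: callee-saved, written=True

SURVIVE = r1,r2,r5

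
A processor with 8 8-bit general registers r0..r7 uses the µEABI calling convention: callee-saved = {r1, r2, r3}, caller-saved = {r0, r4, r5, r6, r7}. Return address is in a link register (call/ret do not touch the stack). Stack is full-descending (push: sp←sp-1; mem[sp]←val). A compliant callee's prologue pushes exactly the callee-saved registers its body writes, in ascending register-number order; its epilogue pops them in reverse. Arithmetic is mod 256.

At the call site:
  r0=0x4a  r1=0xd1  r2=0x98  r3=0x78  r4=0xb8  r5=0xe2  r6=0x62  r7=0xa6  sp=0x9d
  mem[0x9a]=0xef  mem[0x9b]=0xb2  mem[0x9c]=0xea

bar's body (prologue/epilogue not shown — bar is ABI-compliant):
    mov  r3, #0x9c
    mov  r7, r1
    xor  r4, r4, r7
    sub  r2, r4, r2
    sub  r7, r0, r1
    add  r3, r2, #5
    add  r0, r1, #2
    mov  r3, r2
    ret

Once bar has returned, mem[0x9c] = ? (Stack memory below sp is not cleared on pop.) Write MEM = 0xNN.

MEM = 0x98

prologue: push r2 → mem[0x9c]=0x98, sp=0x9c
prologue: push r3 → mem[0x9b]=0x78, sp=0x9b
body[0] mov  r3, #0x9c → r3=0x9c
body[1] mov  r7, r1 → r7=0xd1
body[2] xor  r4, r4, r7 → r4=0x69
body[3] sub  r2, r4, r2 → r2=0xd1
body[4] sub  r7, r0, r1 → r7=0x79
body[5] add  r3, r2, #5 → r3=0xd6
body[6] add  r0, r1, #2 → r0=0xd3
body[7] mov  r3, r2 → r3=0xd1
epilogue: pop r3=0x78, sp=0x9c
epilogue: pop r2=0x98, sp=0x9d
prologue pushed ['r2', 'r3'] at ['0x9c', '0x9b']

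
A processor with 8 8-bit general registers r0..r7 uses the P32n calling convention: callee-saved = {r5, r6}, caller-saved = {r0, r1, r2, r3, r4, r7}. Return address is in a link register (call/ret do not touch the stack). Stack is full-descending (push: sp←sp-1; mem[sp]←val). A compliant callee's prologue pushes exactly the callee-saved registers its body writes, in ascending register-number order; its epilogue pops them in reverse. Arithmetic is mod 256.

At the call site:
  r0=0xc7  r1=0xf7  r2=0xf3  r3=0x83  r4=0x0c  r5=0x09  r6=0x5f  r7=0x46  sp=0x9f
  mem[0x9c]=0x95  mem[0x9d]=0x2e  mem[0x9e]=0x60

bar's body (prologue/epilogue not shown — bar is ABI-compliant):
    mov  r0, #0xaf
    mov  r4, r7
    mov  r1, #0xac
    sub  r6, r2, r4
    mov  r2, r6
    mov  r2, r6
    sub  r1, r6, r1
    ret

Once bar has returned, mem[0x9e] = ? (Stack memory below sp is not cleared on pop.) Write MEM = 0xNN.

prologue: push r6 -> mem[0x9e]=0x5f, sp=0x9e
body[0] mov  r0, #0xaf -> r0=0xaf
body[1] mov  r4, r7 -> r4=0x46
body[2] mov  r1, #0xac -> r1=0xac
body[3] sub  r6, r2, r4 -> r6=0xad
body[4] mov  r2, r6 -> r2=0xad
body[5] mov  r2, r6 -> r2=0xad
body[6] sub  r1, r6, r1 -> r1=0x01
epilogue: pop r6=0x5f, sp=0x9f
prologue pushed ['r6'] at ['0x9e']

MEM = 0x5f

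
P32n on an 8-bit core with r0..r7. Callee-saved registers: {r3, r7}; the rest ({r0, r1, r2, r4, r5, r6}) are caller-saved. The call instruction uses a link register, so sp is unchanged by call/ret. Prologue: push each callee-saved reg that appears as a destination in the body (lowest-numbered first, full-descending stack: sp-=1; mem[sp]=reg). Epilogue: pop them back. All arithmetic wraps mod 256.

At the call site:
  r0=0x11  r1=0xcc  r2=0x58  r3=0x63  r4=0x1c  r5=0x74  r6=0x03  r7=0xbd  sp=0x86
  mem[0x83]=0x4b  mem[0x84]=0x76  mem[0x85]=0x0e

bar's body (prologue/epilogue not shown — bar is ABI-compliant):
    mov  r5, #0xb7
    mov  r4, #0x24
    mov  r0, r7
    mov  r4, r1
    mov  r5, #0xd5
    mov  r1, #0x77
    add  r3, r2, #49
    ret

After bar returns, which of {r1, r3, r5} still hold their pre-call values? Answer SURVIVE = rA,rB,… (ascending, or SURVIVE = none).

prologue: push r3 → mem[0x85]=0x63, sp=0x85
body[0] mov  r5, #0xb7 → r5=0xb7
body[1] mov  r4, #0x24 → r4=0x24
body[2] mov  r0, r7 → r0=0xbd
body[3] mov  r4, r1 → r4=0xcc
body[4] mov  r5, #0xd5 → r5=0xd5
body[5] mov  r1, #0x77 → r1=0x77
body[6] add  r3, r2, #49 → r3=0x89
epilogue: pop r3=0x63, sp=0x86
r1: caller-saved, written=True
r3: callee-saved, written=True
r5: caller-saved, written=True

SURVIVE = r3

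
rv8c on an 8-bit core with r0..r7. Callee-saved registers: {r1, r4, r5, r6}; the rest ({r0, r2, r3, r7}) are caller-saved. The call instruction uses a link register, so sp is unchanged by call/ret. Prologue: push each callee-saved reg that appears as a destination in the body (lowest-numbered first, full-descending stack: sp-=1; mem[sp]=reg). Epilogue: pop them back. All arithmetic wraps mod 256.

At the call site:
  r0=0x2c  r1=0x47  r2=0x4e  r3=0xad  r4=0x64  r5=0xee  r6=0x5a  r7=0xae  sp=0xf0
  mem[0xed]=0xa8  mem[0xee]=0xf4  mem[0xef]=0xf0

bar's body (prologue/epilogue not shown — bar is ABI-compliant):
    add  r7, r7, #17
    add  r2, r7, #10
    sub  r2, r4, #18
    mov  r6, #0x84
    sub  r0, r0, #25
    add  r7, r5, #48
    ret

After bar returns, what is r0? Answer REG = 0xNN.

prologue: push r6 -> mem[0xef]=0x5a, sp=0xef
body[0] add  r7, r7, #17 -> r7=0xbf
body[1] add  r2, r7, #10 -> r2=0xc9
body[2] sub  r2, r4, #18 -> r2=0x52
body[3] mov  r6, #0x84 -> r6=0x84
body[4] sub  r0, r0, #25 -> r0=0x13
body[5] add  r7, r5, #48 -> r7=0x1e
epilogue: pop r6=0x5a, sp=0xf0
r0 is caller-saved -> body value

REG = 0x13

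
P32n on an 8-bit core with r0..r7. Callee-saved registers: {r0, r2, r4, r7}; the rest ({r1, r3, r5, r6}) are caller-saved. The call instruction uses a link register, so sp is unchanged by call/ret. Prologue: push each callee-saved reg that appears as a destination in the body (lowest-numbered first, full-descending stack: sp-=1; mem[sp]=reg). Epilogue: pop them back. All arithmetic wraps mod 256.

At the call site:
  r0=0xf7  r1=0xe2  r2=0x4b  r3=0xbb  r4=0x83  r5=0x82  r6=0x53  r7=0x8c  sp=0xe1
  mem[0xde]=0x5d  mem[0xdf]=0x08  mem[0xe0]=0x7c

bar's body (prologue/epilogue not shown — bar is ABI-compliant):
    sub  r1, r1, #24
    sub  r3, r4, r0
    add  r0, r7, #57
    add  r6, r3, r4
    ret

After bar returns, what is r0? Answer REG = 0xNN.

REG = 0xf7

prologue: push r0 → mem[0xe0]=0xf7, sp=0xe0
body[0] sub  r1, r1, #24 → r1=0xca
body[1] sub  r3, r4, r0 → r3=0x8c
body[2] add  r0, r7, #57 → r0=0xc5
body[3] add  r6, r3, r4 → r6=0x0f
epilogue: pop r0=0xf7, sp=0xe1
r0 is callee-saved → restored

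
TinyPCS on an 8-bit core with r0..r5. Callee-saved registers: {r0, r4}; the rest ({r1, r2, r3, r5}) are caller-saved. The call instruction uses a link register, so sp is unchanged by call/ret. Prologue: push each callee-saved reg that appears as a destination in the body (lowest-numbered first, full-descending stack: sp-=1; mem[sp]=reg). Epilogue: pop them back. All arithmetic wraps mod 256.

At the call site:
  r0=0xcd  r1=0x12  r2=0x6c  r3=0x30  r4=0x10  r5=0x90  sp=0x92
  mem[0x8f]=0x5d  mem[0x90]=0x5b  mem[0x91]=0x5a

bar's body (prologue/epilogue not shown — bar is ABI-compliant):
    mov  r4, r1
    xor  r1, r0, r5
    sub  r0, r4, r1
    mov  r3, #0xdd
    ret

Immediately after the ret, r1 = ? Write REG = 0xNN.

REG = 0x5d

prologue: push r0 → mem[0x91]=0xcd, sp=0x91
prologue: push r4 → mem[0x90]=0x10, sp=0x90
body[0] mov  r4, r1 → r4=0x12
body[1] xor  r1, r0, r5 → r1=0x5d
body[2] sub  r0, r4, r1 → r0=0xb5
body[3] mov  r3, #0xdd → r3=0xdd
epilogue: pop r4=0x10, sp=0x91
epilogue: pop r0=0xcd, sp=0x92
r1 is caller-saved → body value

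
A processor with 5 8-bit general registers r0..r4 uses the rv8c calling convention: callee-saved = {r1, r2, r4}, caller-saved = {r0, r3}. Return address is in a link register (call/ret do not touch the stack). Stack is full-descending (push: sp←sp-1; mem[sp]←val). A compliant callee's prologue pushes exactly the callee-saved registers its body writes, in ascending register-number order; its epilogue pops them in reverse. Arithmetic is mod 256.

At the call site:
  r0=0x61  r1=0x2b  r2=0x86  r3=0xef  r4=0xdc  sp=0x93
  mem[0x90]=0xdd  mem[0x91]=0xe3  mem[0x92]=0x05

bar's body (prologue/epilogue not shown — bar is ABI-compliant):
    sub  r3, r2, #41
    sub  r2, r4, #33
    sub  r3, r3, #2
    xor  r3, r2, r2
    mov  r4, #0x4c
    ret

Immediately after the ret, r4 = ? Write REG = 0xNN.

prologue: push r2 → mem[0x92]=0x86, sp=0x92
prologue: push r4 → mem[0x91]=0xdc, sp=0x91
body[0] sub  r3, r2, #41 → r3=0x5d
body[1] sub  r2, r4, #33 → r2=0xbb
body[2] sub  r3, r3, #2 → r3=0x5b
body[3] xor  r3, r2, r2 → r3=0x00
body[4] mov  r4, #0x4c → r4=0x4c
epilogue: pop r4=0xdc, sp=0x92
epilogue: pop r2=0x86, sp=0x93
r4 is callee-saved → restored

REG = 0xdc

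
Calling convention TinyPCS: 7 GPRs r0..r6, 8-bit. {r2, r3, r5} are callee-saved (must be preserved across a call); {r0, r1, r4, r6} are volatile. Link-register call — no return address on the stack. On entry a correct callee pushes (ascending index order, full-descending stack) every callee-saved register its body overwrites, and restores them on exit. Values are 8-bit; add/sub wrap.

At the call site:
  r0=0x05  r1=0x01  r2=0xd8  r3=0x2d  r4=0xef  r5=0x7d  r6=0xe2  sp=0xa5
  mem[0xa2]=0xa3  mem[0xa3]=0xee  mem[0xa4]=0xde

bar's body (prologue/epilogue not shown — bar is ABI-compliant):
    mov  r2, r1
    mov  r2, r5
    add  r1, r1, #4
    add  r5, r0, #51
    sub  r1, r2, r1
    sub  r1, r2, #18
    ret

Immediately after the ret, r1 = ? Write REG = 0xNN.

REG = 0x6b

prologue: push r2 → mem[0xa4]=0xd8, sp=0xa4
prologue: push r5 → mem[0xa3]=0x7d, sp=0xa3
body[0] mov  r2, r1 → r2=0x01
body[1] mov  r2, r5 → r2=0x7d
body[2] add  r1, r1, #4 → r1=0x05
body[3] add  r5, r0, #51 → r5=0x38
body[4] sub  r1, r2, r1 → r1=0x78
body[5] sub  r1, r2, #18 → r1=0x6b
epilogue: pop r5=0x7d, sp=0xa4
epilogue: pop r2=0xd8, sp=0xa5
r1 is caller-saved → body value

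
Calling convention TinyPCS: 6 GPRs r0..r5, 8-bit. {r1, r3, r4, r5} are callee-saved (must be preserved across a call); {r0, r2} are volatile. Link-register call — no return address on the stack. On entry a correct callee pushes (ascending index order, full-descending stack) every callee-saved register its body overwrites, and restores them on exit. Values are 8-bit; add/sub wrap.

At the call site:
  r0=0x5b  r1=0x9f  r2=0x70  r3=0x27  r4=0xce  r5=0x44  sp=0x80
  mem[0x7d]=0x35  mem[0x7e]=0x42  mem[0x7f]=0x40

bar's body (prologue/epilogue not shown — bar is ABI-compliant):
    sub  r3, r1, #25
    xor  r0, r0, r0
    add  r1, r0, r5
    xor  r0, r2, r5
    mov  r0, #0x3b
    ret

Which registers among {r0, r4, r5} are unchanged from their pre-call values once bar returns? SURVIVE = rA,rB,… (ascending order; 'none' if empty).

SURVIVE = r4,r5

prologue: push r1 → mem[0x7f]=0x9f, sp=0x7f
prologue: push r3 → mem[0x7e]=0x27, sp=0x7e
body[0] sub  r3, r1, #25 → r3=0x86
body[1] xor  r0, r0, r0 → r0=0x00
body[2] add  r1, r0, r5 → r1=0x44
body[3] xor  r0, r2, r5 → r0=0x34
body[4] mov  r0, #0x3b → r0=0x3b
epilogue: pop r3=0x27, sp=0x7f
epilogue: pop r1=0x9f, sp=0x80
r0: caller-saved, written=True
r4: callee-saved, written=False
r5: callee-saved, written=False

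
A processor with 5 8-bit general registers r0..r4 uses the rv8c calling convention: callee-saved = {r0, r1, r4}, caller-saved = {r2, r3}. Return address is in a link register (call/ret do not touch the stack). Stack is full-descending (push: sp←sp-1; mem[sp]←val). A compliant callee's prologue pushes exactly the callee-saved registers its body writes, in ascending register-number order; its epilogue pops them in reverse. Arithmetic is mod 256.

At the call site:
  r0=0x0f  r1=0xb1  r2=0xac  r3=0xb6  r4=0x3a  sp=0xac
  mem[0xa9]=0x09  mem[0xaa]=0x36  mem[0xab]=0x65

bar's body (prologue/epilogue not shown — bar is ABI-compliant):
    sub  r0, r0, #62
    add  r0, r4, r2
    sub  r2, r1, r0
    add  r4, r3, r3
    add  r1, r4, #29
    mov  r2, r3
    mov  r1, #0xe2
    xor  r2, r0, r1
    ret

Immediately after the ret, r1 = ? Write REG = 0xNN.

prologue: push r0 -> mem[0xab]=0x0f, sp=0xab
prologue: push r1 -> mem[0xaa]=0xb1, sp=0xaa
prologue: push r4 -> mem[0xa9]=0x3a, sp=0xa9
body[0] sub  r0, r0, #62 -> r0=0xd1
body[1] add  r0, r4, r2 -> r0=0xe6
body[2] sub  r2, r1, r0 -> r2=0xcb
body[3] add  r4, r3, r3 -> r4=0x6c
body[4] add  r1, r4, #29 -> r1=0x89
body[5] mov  r2, r3 -> r2=0xb6
body[6] mov  r1, #0xe2 -> r1=0xe2
body[7] xor  r2, r0, r1 -> r2=0x04
epilogue: pop r4=0x3a, sp=0xaa
epilogue: pop r1=0xb1, sp=0xab
epilogue: pop r0=0x0f, sp=0xac
r1 is callee-saved -> restored

REG = 0xb1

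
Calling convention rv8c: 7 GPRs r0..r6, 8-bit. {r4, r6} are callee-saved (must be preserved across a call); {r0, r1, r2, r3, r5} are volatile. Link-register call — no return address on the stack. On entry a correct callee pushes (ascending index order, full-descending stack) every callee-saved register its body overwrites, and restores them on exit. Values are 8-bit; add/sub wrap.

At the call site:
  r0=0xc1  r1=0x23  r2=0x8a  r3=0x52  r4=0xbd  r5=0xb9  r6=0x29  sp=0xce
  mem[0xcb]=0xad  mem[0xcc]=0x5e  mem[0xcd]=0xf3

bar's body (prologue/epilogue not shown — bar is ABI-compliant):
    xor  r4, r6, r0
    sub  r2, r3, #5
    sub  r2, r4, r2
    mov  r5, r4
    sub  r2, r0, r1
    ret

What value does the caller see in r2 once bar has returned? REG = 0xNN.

prologue: push r4 -> mem[0xcd]=0xbd, sp=0xcd
body[0] xor  r4, r6, r0 -> r4=0xe8
body[1] sub  r2, r3, #5 -> r2=0x4d
body[2] sub  r2, r4, r2 -> r2=0x9b
body[3] mov  r5, r4 -> r5=0xe8
body[4] sub  r2, r0, r1 -> r2=0x9e
epilogue: pop r4=0xbd, sp=0xce
r2 is caller-saved -> body value

REG = 0x9e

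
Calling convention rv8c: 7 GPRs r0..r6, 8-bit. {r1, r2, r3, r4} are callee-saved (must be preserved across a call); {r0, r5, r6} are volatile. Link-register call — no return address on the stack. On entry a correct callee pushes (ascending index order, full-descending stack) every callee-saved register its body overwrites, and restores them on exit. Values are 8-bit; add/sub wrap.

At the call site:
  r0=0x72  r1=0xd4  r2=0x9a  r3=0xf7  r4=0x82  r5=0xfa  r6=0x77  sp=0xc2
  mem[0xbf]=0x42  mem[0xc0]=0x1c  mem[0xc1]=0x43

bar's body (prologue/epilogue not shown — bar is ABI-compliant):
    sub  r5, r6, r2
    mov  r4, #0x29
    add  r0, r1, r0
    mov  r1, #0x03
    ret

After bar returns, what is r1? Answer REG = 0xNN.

prologue: push r1 -> mem[0xc1]=0xd4, sp=0xc1
prologue: push r4 -> mem[0xc0]=0x82, sp=0xc0
body[0] sub  r5, r6, r2 -> r5=0xdd
body[1] mov  r4, #0x29 -> r4=0x29
body[2] add  r0, r1, r0 -> r0=0x46
body[3] mov  r1, #0x03 -> r1=0x03
epilogue: pop r4=0x82, sp=0xc1
epilogue: pop r1=0xd4, sp=0xc2
r1 is callee-saved -> restored

REG = 0xd4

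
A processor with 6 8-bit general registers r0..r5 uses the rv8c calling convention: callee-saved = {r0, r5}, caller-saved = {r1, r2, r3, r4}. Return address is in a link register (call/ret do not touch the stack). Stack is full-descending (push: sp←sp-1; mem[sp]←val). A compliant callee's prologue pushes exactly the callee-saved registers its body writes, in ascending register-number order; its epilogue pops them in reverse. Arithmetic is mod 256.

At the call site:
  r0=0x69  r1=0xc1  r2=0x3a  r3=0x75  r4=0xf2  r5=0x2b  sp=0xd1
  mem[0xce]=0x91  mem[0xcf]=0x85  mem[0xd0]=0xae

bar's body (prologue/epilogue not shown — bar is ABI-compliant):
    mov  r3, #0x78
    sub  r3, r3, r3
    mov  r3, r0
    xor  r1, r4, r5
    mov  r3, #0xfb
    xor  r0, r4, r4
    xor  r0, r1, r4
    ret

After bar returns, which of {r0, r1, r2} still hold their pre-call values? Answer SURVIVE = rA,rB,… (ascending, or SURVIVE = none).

SURVIVE = r0,r2

prologue: push r0 → mem[0xd0]=0x69, sp=0xd0
body[0] mov  r3, #0x78 → r3=0x78
body[1] sub  r3, r3, r3 → r3=0x00
body[2] mov  r3, r0 → r3=0x69
body[3] xor  r1, r4, r5 → r1=0xd9
body[4] mov  r3, #0xfb → r3=0xfb
body[5] xor  r0, r4, r4 → r0=0x00
body[6] xor  r0, r1, r4 → r0=0x2b
epilogue: pop r0=0x69, sp=0xd1
r0: callee-saved, written=True
r1: caller-saved, written=True
r2: caller-saved, written=False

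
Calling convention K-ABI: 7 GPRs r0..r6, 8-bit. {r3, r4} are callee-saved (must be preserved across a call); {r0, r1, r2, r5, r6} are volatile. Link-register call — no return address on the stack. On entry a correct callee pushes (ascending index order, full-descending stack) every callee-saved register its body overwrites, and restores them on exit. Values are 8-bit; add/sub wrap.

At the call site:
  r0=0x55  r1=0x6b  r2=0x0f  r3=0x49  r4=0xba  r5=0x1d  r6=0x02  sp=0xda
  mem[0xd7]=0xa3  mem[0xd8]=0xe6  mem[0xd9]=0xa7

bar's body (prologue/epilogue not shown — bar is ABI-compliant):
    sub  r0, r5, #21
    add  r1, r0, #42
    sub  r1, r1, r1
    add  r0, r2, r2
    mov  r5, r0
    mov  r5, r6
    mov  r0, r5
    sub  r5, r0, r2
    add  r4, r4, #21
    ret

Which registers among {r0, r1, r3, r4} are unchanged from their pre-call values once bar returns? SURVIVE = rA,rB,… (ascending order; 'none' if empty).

prologue: push r4 -> mem[0xd9]=0xba, sp=0xd9
body[0] sub  r0, r5, #21 -> r0=0x08
body[1] add  r1, r0, #42 -> r1=0x32
body[2] sub  r1, r1, r1 -> r1=0x00
body[3] add  r0, r2, r2 -> r0=0x1e
body[4] mov  r5, r0 -> r5=0x1e
body[5] mov  r5, r6 -> r5=0x02
body[6] mov  r0, r5 -> r0=0x02
body[7] sub  r5, r0, r2 -> r5=0xf3
body[8] add  r4, r4, #21 -> r4=0xcf
epilogue: pop r4=0xba, sp=0xda
r0: caller-saved, written=True
r1: caller-saved, written=True
r3: callee-saved, written=False
r4: callee-saved, written=True

SURVIVE = r3,r4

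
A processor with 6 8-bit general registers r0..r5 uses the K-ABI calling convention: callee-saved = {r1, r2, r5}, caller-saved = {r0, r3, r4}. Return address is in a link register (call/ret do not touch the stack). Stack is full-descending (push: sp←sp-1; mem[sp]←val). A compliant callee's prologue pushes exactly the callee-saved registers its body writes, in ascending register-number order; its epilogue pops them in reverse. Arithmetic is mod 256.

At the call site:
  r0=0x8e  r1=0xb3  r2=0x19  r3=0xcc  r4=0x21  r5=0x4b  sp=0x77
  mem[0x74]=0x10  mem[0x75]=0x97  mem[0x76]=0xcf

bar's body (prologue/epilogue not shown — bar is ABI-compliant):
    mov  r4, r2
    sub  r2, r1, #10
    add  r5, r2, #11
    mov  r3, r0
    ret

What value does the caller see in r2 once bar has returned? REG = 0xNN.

REG = 0x19

prologue: push r2 → mem[0x76]=0x19, sp=0x76
prologue: push r5 → mem[0x75]=0x4b, sp=0x75
body[0] mov  r4, r2 → r4=0x19
body[1] sub  r2, r1, #10 → r2=0xa9
body[2] add  r5, r2, #11 → r5=0xb4
body[3] mov  r3, r0 → r3=0x8e
epilogue: pop r5=0x4b, sp=0x76
epilogue: pop r2=0x19, sp=0x77
r2 is callee-saved → restored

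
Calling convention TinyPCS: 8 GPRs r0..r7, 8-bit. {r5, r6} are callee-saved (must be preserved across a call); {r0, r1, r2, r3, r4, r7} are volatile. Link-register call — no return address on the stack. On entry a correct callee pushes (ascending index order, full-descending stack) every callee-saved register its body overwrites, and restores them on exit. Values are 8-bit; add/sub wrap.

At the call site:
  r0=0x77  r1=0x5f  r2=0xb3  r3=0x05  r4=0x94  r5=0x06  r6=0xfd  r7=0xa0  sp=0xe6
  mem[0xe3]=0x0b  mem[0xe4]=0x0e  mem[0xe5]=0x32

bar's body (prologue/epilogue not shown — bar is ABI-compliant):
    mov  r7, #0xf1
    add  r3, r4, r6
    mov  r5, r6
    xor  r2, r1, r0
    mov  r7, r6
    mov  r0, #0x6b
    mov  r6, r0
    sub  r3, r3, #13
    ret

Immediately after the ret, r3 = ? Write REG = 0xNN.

prologue: push r5 → mem[0xe5]=0x06, sp=0xe5
prologue: push r6 → mem[0xe4]=0xfd, sp=0xe4
body[0] mov  r7, #0xf1 → r7=0xf1
body[1] add  r3, r4, r6 → r3=0x91
body[2] mov  r5, r6 → r5=0xfd
body[3] xor  r2, r1, r0 → r2=0x28
body[4] mov  r7, r6 → r7=0xfd
body[5] mov  r0, #0x6b → r0=0x6b
body[6] mov  r6, r0 → r6=0x6b
body[7] sub  r3, r3, #13 → r3=0x84
epilogue: pop r6=0xfd, sp=0xe5
epilogue: pop r5=0x06, sp=0xe6
r3 is caller-saved → body value

REG = 0x84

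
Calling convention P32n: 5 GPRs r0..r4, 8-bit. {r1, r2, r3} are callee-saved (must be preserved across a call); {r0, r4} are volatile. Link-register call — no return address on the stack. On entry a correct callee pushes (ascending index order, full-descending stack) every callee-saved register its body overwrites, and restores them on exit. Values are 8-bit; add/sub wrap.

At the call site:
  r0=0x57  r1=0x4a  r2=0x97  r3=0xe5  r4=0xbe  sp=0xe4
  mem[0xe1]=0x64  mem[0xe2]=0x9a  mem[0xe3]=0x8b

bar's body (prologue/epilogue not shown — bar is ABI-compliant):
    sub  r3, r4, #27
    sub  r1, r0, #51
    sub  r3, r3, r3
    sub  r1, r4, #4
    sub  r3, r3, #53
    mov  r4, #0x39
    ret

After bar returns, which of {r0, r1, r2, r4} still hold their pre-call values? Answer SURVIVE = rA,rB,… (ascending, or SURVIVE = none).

prologue: push r1 -> mem[0xe3]=0x4a, sp=0xe3
prologue: push r3 -> mem[0xe2]=0xe5, sp=0xe2
body[0] sub  r3, r4, #27 -> r3=0xa3
body[1] sub  r1, r0, #51 -> r1=0x24
body[2] sub  r3, r3, r3 -> r3=0x00
body[3] sub  r1, r4, #4 -> r1=0xba
body[4] sub  r3, r3, #53 -> r3=0xcb
body[5] mov  r4, #0x39 -> r4=0x39
epilogue: pop r3=0xe5, sp=0xe3
epilogue: pop r1=0x4a, sp=0xe4
r0: caller-saved, written=False
r1: callee-saved, written=True
r2: callee-saved, written=False
r4: caller-saved, written=True

SURVIVE = r0,r1,r2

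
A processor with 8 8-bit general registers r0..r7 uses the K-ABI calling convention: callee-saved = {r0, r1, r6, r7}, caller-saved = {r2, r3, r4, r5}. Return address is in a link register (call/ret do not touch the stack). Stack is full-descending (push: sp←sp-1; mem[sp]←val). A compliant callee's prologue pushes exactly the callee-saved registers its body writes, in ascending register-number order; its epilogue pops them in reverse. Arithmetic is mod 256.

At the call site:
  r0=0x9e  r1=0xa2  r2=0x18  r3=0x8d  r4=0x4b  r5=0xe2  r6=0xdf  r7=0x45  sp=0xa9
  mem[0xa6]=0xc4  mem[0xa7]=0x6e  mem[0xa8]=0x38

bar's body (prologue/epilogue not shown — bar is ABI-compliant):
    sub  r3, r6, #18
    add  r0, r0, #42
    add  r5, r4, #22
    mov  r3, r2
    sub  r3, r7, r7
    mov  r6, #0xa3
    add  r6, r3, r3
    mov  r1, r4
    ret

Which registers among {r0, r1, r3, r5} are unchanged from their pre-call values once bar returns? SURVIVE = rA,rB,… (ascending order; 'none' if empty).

prologue: push r0 -> mem[0xa8]=0x9e, sp=0xa8
prologue: push r1 -> mem[0xa7]=0xa2, sp=0xa7
prologue: push r6 -> mem[0xa6]=0xdf, sp=0xa6
body[0] sub  r3, r6, #18 -> r3=0xcd
body[1] add  r0, r0, #42 -> r0=0xc8
body[2] add  r5, r4, #22 -> r5=0x61
body[3] mov  r3, r2 -> r3=0x18
body[4] sub  r3, r7, r7 -> r3=0x00
body[5] mov  r6, #0xa3 -> r6=0xa3
body[6] add  r6, r3, r3 -> r6=0x00
body[7] mov  r1, r4 -> r1=0x4b
epilogue: pop r6=0xdf, sp=0xa7
epilogue: pop r1=0xa2, sp=0xa8
epilogue: pop r0=0x9e, sp=0xa9
r0: callee-saved, written=True
r1: callee-saved, written=True
r3: caller-saved, written=True
r5: caller-saved, written=True

SURVIVE = r0,r1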